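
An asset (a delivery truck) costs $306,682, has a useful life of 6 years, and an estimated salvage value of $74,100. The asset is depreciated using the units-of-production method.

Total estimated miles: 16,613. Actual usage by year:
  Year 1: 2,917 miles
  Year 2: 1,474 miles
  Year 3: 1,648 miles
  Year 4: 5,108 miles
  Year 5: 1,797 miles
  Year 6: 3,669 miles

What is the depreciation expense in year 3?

Depreciable base = $306,682 − $74,100 = $232,582.
Rate = $232,582 / 16,613 miles = $14 per mile.
Year 1: 2,917 × $14 = $40,838. Book value $265,844.
Year 2: 1,474 × $14 = $20,636. Book value $245,208.
Year 3: 1,648 × $14 = $23,072. Book value $222,136.

$23,072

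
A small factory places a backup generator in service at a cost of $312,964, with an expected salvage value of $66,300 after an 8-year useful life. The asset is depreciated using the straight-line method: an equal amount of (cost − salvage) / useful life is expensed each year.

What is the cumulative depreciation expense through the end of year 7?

$215,831

Depreciable base = $312,964 − $66,300 = $246,664.
Annual expense = $246,664 / 8 = $30,833.
End of year 1: book value $282,131.
End of year 2: book value $251,298.
End of year 3: book value $220,465.
End of year 4: book value $189,632.
End of year 5: book value $158,799.
End of year 6: book value $127,966.
End of year 7: book value $97,133.
Accumulated through year 7 = $312,964 − $97,133 = $215,831.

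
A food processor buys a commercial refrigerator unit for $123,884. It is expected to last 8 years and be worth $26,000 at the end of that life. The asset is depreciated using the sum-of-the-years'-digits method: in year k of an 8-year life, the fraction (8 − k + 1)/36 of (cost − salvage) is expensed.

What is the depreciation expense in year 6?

Depreciable base = $123,884 − $26,000 = $97,884.
Sum of the years' digits = 8+7+6+5+4+3+2+1 = 36.
Year 1: $97,884 × 8/36 = $21,752. Book value $102,132.
Year 2: $97,884 × 7/36 = $19,033. Book value $83,099.
Year 3: $97,884 × 6/36 = $16,314. Book value $66,785.
Year 4: $97,884 × 5/36 = $13,595. Book value $53,190.
Year 5: $97,884 × 4/36 = $10,876. Book value $42,314.
Year 6: $97,884 × 3/36 = $8,157. Book value $34,157.

$8,157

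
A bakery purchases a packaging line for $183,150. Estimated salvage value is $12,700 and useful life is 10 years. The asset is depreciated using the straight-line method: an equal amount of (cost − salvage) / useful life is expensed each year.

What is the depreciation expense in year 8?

$17,045

Depreciable base = $183,150 − $12,700 = $170,450.
Annual expense = $170,450 / 10 = $17,045.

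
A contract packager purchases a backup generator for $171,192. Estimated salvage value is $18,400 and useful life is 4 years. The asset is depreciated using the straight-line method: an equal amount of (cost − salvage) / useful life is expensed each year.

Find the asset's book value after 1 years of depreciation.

Depreciable base = $171,192 − $18,400 = $152,792.
Annual expense = $152,792 / 4 = $38,198.
End of year 1: book value $132,994.

$132,994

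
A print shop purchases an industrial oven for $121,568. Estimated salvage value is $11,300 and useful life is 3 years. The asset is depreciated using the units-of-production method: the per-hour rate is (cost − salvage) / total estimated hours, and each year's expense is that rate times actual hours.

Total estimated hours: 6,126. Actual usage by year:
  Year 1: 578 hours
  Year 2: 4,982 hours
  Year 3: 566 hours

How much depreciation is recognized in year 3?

Depreciable base = $121,568 − $11,300 = $110,268.
Rate = $110,268 / 6,126 hours = $18 per hour.
Year 1: 578 × $18 = $10,404. Book value $111,164.
Year 2: 4,982 × $18 = $89,676. Book value $21,488.
Year 3: 566 × $18 = $10,188. Book value $11,300.

$10,188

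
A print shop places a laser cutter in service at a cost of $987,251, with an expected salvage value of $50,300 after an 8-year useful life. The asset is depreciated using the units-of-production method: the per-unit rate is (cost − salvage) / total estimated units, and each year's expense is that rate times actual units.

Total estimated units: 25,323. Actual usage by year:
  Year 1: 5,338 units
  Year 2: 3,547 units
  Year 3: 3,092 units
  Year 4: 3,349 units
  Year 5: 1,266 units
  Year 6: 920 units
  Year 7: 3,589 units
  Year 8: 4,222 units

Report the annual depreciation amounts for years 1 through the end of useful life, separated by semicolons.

$197,506; $131,239; $114,404; $123,913; $46,842; $34,040; $132,793; $156,214

Depreciable base = $987,251 − $50,300 = $936,951.
Rate = $936,951 / 25,323 units = $37 per unit.
Year 1: 5,338 × $37 = $197,506. Book value $789,745.
Year 2: 3,547 × $37 = $131,239. Book value $658,506.
Year 3: 3,092 × $37 = $114,404. Book value $544,102.
Year 4: 3,349 × $37 = $123,913. Book value $420,189.
Year 5: 1,266 × $37 = $46,842. Book value $373,347.
Year 6: 920 × $37 = $34,040. Book value $339,307.
Year 7: 3,589 × $37 = $132,793. Book value $206,514.
Year 8: 4,222 × $37 = $156,214. Book value $50,300.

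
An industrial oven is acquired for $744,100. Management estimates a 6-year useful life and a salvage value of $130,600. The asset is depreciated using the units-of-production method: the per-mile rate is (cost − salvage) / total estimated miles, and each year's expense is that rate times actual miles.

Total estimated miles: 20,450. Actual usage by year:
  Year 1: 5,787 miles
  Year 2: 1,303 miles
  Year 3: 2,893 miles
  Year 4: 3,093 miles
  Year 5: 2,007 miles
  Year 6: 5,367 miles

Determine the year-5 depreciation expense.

Depreciable base = $744,100 − $130,600 = $613,500.
Rate = $613,500 / 20,450 miles = $30 per mile.
Year 1: 5,787 × $30 = $173,610. Book value $570,490.
Year 2: 1,303 × $30 = $39,090. Book value $531,400.
Year 3: 2,893 × $30 = $86,790. Book value $444,610.
Year 4: 3,093 × $30 = $92,790. Book value $351,820.
Year 5: 2,007 × $30 = $60,210. Book value $291,610.

$60,210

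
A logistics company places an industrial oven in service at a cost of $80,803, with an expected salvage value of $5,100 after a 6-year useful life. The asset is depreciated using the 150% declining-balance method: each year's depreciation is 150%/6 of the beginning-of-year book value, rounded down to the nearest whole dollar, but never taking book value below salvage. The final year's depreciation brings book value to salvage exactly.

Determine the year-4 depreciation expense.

$8,522

Depreciable base = $80,803 − $5,100 = $75,703.
Year 1: ⌊$80,803 × 150%/6⌋ = $20,200. Book value $60,603.
Year 2: ⌊$60,603 × 150%/6⌋ = $15,150. Book value $45,453.
Year 3: ⌊$45,453 × 150%/6⌋ = $11,363. Book value $34,090.
Year 4: ⌊$34,090 × 150%/6⌋ = $8,522. Book value $25,568.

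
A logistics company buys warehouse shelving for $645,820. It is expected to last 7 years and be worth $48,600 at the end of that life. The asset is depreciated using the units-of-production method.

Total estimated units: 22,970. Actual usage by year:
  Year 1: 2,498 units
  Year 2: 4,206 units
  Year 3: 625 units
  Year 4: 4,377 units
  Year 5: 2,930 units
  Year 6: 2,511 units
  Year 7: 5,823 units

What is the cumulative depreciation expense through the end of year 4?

Depreciable base = $645,820 − $48,600 = $597,220.
Rate = $597,220 / 22,970 units = $26 per unit.
Year 1: 2,498 × $26 = $64,948. Book value $580,872.
Year 2: 4,206 × $26 = $109,356. Book value $471,516.
Year 3: 625 × $26 = $16,250. Book value $455,266.
Year 4: 4,377 × $26 = $113,802. Book value $341,464.
Accumulated through year 4 = $645,820 − $341,464 = $304,356.

$304,356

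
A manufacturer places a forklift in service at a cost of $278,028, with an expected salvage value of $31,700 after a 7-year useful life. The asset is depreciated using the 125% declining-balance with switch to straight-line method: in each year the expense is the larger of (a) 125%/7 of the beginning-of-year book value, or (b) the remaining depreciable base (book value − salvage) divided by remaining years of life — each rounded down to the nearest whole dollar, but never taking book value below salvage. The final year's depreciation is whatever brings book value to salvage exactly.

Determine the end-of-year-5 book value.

$92,900

Depreciable base = $278,028 − $31,700 = $246,328.
Year 1: DB = ⌊$278,028 × 125%/7⌋ = $49,647; SL = ⌊$246,328/7⌋ = $35,189 → take DB $49,647. Book value $228,381.
Year 2: DB = ⌊$228,381 × 125%/7⌋ = $40,782; SL = ⌊$196,681/6⌋ = $32,780 → take DB $40,782. Book value $187,599.
Year 3: DB = ⌊$187,599 × 125%/7⌋ = $33,499; SL = ⌊$155,899/5⌋ = $31,179 → take DB $33,499. Book value $154,100.
Year 4: DB = ⌊$154,100 × 125%/7⌋ = $27,517; SL = ⌊$122,400/4⌋ = $30,600 → take SL $30,600. Book value $123,500.
Year 5: DB = ⌊$123,500 × 125%/7⌋ = $22,053; SL = ⌊$91,800/3⌋ = $30,600 → take SL $30,600. Book value $92,900.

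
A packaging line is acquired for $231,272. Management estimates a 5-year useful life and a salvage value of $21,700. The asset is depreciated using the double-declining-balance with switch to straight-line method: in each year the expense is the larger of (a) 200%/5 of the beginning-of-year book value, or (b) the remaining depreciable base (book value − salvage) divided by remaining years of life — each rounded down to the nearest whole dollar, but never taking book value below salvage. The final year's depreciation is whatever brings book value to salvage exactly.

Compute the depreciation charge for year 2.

$55,505

Depreciable base = $231,272 − $21,700 = $209,572.
Year 1: DB = ⌊$231,272 × 200%/5⌋ = $92,508; SL = ⌊$209,572/5⌋ = $41,914 → take DB $92,508. Book value $138,764.
Year 2: DB = ⌊$138,764 × 200%/5⌋ = $55,505; SL = ⌊$117,064/4⌋ = $29,266 → take DB $55,505. Book value $83,259.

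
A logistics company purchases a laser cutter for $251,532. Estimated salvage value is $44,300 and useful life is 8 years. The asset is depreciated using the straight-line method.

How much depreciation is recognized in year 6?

Depreciable base = $251,532 − $44,300 = $207,232.
Annual expense = $207,232 / 8 = $25,904.

$25,904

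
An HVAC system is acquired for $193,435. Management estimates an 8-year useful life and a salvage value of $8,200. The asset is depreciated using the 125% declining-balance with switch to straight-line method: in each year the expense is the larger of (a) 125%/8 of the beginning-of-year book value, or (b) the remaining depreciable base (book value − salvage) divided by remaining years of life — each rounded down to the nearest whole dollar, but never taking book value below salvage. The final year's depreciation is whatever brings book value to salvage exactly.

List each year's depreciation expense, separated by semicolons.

$30,224; $25,501; $21,585; $21,585; $21,585; $21,585; $21,585; $21,585

Depreciable base = $193,435 − $8,200 = $185,235.
Year 1: DB = ⌊$193,435 × 125%/8⌋ = $30,224; SL = ⌊$185,235/8⌋ = $23,154 → take DB $30,224. Book value $163,211.
Year 2: DB = ⌊$163,211 × 125%/8⌋ = $25,501; SL = ⌊$155,011/7⌋ = $22,144 → take DB $25,501. Book value $137,710.
Year 3: DB = ⌊$137,710 × 125%/8⌋ = $21,517; SL = ⌊$129,510/6⌋ = $21,585 → take SL $21,585. Book value $116,125.
Year 4: DB = ⌊$116,125 × 125%/8⌋ = $18,144; SL = ⌊$107,925/5⌋ = $21,585 → take SL $21,585. Book value $94,540.
Year 5: DB = ⌊$94,540 × 125%/8⌋ = $14,771; SL = ⌊$86,340/4⌋ = $21,585 → take SL $21,585. Book value $72,955.
Year 6: DB = ⌊$72,955 × 125%/8⌋ = $11,399; SL = ⌊$64,755/3⌋ = $21,585 → take SL $21,585. Book value $51,370.
Year 7: DB = ⌊$51,370 × 125%/8⌋ = $8,026; SL = ⌊$43,170/2⌋ = $21,585 → take SL $21,585. Book value $29,785.
Year 8 (final): $29,785 − $8,200 = $21,585. Book value $8,200.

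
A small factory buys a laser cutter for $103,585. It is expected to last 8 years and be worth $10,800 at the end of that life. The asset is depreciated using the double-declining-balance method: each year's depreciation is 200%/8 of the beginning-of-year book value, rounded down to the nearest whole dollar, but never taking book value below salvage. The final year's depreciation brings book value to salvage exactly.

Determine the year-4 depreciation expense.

Depreciable base = $103,585 − $10,800 = $92,785.
Year 1: ⌊$103,585 × 200%/8⌋ = $25,896. Book value $77,689.
Year 2: ⌊$77,689 × 200%/8⌋ = $19,422. Book value $58,267.
Year 3: ⌊$58,267 × 200%/8⌋ = $14,566. Book value $43,701.
Year 4: ⌊$43,701 × 200%/8⌋ = $10,925. Book value $32,776.

$10,925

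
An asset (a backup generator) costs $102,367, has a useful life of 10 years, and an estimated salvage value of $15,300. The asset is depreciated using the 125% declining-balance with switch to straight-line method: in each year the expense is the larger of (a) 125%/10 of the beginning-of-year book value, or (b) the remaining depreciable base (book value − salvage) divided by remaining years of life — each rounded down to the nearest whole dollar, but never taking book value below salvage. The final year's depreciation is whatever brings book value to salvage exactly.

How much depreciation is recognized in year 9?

Depreciable base = $102,367 − $15,300 = $87,067.
Year 1: DB = ⌊$102,367 × 125%/10⌋ = $12,795; SL = ⌊$87,067/10⌋ = $8,706 → take DB $12,795. Book value $89,572.
Year 2: DB = ⌊$89,572 × 125%/10⌋ = $11,196; SL = ⌊$74,272/9⌋ = $8,252 → take DB $11,196. Book value $78,376.
Year 3: DB = ⌊$78,376 × 125%/10⌋ = $9,797; SL = ⌊$63,076/8⌋ = $7,884 → take DB $9,797. Book value $68,579.
Year 4: DB = ⌊$68,579 × 125%/10⌋ = $8,572; SL = ⌊$53,279/7⌋ = $7,611 → take DB $8,572. Book value $60,007.
Year 5: DB = ⌊$60,007 × 125%/10⌋ = $7,500; SL = ⌊$44,707/6⌋ = $7,451 → take DB $7,500. Book value $52,507.
Year 6: DB = ⌊$52,507 × 125%/10⌋ = $6,563; SL = ⌊$37,207/5⌋ = $7,441 → take SL $7,441. Book value $45,066.
Year 7: DB = ⌊$45,066 × 125%/10⌋ = $5,633; SL = ⌊$29,766/4⌋ = $7,441 → take SL $7,441. Book value $37,625.
Year 8: DB = ⌊$37,625 × 125%/10⌋ = $4,703; SL = ⌊$22,325/3⌋ = $7,441 → take SL $7,441. Book value $30,184.
Year 9: DB = ⌊$30,184 × 125%/10⌋ = $3,773; SL = ⌊$14,884/2⌋ = $7,442 → take SL $7,442. Book value $22,742.

$7,442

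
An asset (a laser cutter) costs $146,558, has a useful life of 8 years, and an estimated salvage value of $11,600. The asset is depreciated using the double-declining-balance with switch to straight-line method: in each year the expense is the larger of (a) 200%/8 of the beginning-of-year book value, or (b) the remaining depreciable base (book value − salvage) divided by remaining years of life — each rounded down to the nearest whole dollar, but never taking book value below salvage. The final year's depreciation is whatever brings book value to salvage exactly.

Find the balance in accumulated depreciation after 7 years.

Depreciable base = $146,558 − $11,600 = $134,958.
Year 1: DB = ⌊$146,558 × 200%/8⌋ = $36,639; SL = ⌊$134,958/8⌋ = $16,869 → take DB $36,639. Book value $109,919.
Year 2: DB = ⌊$109,919 × 200%/8⌋ = $27,479; SL = ⌊$98,319/7⌋ = $14,045 → take DB $27,479. Book value $82,440.
Year 3: DB = ⌊$82,440 × 200%/8⌋ = $20,610; SL = ⌊$70,840/6⌋ = $11,806 → take DB $20,610. Book value $61,830.
Year 4: DB = ⌊$61,830 × 200%/8⌋ = $15,457; SL = ⌊$50,230/5⌋ = $10,046 → take DB $15,457. Book value $46,373.
Year 5: DB = ⌊$46,373 × 200%/8⌋ = $11,593; SL = ⌊$34,773/4⌋ = $8,693 → take DB $11,593. Book value $34,780.
Year 6: DB = ⌊$34,780 × 200%/8⌋ = $8,695; SL = ⌊$23,180/3⌋ = $7,726 → take DB $8,695. Book value $26,085.
Year 7: DB = ⌊$26,085 × 200%/8⌋ = $6,521; SL = ⌊$14,485/2⌋ = $7,242 → take SL $7,242. Book value $18,843.
Accumulated through year 7 = $146,558 − $18,843 = $127,715.

$127,715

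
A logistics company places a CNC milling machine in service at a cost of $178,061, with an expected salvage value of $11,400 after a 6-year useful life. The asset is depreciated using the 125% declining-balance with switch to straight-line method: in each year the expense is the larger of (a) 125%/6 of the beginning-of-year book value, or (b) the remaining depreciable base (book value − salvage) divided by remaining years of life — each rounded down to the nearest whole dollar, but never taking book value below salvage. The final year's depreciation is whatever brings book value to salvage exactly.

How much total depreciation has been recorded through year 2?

$66,463

Depreciable base = $178,061 − $11,400 = $166,661.
Year 1: DB = ⌊$178,061 × 125%/6⌋ = $37,096; SL = ⌊$166,661/6⌋ = $27,776 → take DB $37,096. Book value $140,965.
Year 2: DB = ⌊$140,965 × 125%/6⌋ = $29,367; SL = ⌊$129,565/5⌋ = $25,913 → take DB $29,367. Book value $111,598.
Accumulated through year 2 = $178,061 − $111,598 = $66,463.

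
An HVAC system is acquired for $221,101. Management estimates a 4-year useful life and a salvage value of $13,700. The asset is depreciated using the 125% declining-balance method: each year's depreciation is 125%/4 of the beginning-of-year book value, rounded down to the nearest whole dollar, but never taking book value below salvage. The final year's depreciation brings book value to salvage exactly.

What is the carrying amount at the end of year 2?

$104,505

Depreciable base = $221,101 − $13,700 = $207,401.
Year 1: ⌊$221,101 × 125%/4⌋ = $69,094. Book value $152,007.
Year 2: ⌊$152,007 × 125%/4⌋ = $47,502. Book value $104,505.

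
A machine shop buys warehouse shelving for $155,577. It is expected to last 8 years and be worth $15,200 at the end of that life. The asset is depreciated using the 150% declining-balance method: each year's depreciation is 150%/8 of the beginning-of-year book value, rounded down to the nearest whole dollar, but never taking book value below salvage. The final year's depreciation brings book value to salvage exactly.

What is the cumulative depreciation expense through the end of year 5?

$100,487

Depreciable base = $155,577 − $15,200 = $140,377.
Year 1: ⌊$155,577 × 150%/8⌋ = $29,170. Book value $126,407.
Year 2: ⌊$126,407 × 150%/8⌋ = $23,701. Book value $102,706.
Year 3: ⌊$102,706 × 150%/8⌋ = $19,257. Book value $83,449.
Year 4: ⌊$83,449 × 150%/8⌋ = $15,646. Book value $67,803.
Year 5: ⌊$67,803 × 150%/8⌋ = $12,713. Book value $55,090.
Accumulated through year 5 = $155,577 − $55,090 = $100,487.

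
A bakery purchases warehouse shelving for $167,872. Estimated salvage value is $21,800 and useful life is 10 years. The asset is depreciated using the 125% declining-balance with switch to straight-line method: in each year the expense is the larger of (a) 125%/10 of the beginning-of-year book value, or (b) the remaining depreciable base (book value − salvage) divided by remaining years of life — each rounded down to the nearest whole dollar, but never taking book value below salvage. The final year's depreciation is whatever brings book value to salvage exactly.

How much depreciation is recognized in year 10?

Depreciable base = $167,872 − $21,800 = $146,072.
Year 1: DB = ⌊$167,872 × 125%/10⌋ = $20,984; SL = ⌊$146,072/10⌋ = $14,607 → take DB $20,984. Book value $146,888.
Year 2: DB = ⌊$146,888 × 125%/10⌋ = $18,361; SL = ⌊$125,088/9⌋ = $13,898 → take DB $18,361. Book value $128,527.
Year 3: DB = ⌊$128,527 × 125%/10⌋ = $16,065; SL = ⌊$106,727/8⌋ = $13,340 → take DB $16,065. Book value $112,462.
Year 4: DB = ⌊$112,462 × 125%/10⌋ = $14,057; SL = ⌊$90,662/7⌋ = $12,951 → take DB $14,057. Book value $98,405.
Year 5: DB = ⌊$98,405 × 125%/10⌋ = $12,300; SL = ⌊$76,605/6⌋ = $12,767 → take SL $12,767. Book value $85,638.
Year 6: DB = ⌊$85,638 × 125%/10⌋ = $10,704; SL = ⌊$63,838/5⌋ = $12,767 → take SL $12,767. Book value $72,871.
Year 7: DB = ⌊$72,871 × 125%/10⌋ = $9,108; SL = ⌊$51,071/4⌋ = $12,767 → take SL $12,767. Book value $60,104.
Year 8: DB = ⌊$60,104 × 125%/10⌋ = $7,513; SL = ⌊$38,304/3⌋ = $12,768 → take SL $12,768. Book value $47,336.
Year 9: DB = ⌊$47,336 × 125%/10⌋ = $5,917; SL = ⌊$25,536/2⌋ = $12,768 → take SL $12,768. Book value $34,568.
Year 10 (final): $34,568 − $21,800 = $12,768. Book value $21,800.

$12,768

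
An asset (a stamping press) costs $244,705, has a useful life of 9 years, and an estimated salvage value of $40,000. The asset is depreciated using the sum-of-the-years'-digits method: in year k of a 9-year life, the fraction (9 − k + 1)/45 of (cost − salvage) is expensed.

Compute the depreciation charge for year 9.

$4,549

Depreciable base = $244,705 − $40,000 = $204,705.
Sum of the years' digits = 9+8+7+6+5+4+3+2+1 = 45.
Year 1: $204,705 × 9/45 = $40,941. Book value $203,764.
Year 2: $204,705 × 8/45 = $36,392. Book value $167,372.
Year 3: $204,705 × 7/45 = $31,843. Book value $135,529.
Year 4: $204,705 × 6/45 = $27,294. Book value $108,235.
Year 5: $204,705 × 5/45 = $22,745. Book value $85,490.
Year 6: $204,705 × 4/45 = $18,196. Book value $67,294.
Year 7: $204,705 × 3/45 = $13,647. Book value $53,647.
Year 8: $204,705 × 2/45 = $9,098. Book value $44,549.
Year 9: $204,705 × 1/45 = $4,549. Book value $40,000.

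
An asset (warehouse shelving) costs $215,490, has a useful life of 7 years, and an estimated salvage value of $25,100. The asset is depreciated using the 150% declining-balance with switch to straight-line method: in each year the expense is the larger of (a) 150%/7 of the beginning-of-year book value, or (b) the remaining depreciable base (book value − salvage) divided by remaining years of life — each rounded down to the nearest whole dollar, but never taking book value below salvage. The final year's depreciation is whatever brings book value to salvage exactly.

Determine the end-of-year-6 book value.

Depreciable base = $215,490 − $25,100 = $190,390.
Year 1: DB = ⌊$215,490 × 150%/7⌋ = $46,176; SL = ⌊$190,390/7⌋ = $27,198 → take DB $46,176. Book value $169,314.
Year 2: DB = ⌊$169,314 × 150%/7⌋ = $36,281; SL = ⌊$144,214/6⌋ = $24,035 → take DB $36,281. Book value $133,033.
Year 3: DB = ⌊$133,033 × 150%/7⌋ = $28,507; SL = ⌊$107,933/5⌋ = $21,586 → take DB $28,507. Book value $104,526.
Year 4: DB = ⌊$104,526 × 150%/7⌋ = $22,398; SL = ⌊$79,426/4⌋ = $19,856 → take DB $22,398. Book value $82,128.
Year 5: DB = ⌊$82,128 × 150%/7⌋ = $17,598; SL = ⌊$57,028/3⌋ = $19,009 → take SL $19,009. Book value $63,119.
Year 6: DB = ⌊$63,119 × 150%/7⌋ = $13,525; SL = ⌊$38,019/2⌋ = $19,009 → take SL $19,009. Book value $44,110.

$44,110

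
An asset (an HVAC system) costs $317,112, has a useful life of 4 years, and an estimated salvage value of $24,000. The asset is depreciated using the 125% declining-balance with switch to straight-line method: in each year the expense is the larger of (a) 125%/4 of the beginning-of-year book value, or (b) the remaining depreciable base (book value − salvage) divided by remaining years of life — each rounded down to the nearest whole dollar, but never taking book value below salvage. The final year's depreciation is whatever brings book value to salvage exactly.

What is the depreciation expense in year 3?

$62,943

Depreciable base = $317,112 − $24,000 = $293,112.
Year 1: DB = ⌊$317,112 × 125%/4⌋ = $99,097; SL = ⌊$293,112/4⌋ = $73,278 → take DB $99,097. Book value $218,015.
Year 2: DB = ⌊$218,015 × 125%/4⌋ = $68,129; SL = ⌊$194,015/3⌋ = $64,671 → take DB $68,129. Book value $149,886.
Year 3: DB = ⌊$149,886 × 125%/4⌋ = $46,839; SL = ⌊$125,886/2⌋ = $62,943 → take SL $62,943. Book value $86,943.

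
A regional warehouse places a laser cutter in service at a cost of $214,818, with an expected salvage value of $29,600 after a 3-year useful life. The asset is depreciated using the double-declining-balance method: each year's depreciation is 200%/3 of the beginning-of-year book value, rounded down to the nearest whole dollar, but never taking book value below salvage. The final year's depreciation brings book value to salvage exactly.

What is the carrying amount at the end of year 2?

Depreciable base = $214,818 − $29,600 = $185,218.
Year 1: ⌊$214,818 × 200%/3⌋ = $143,212. Book value $71,606.
Year 2: ⌊$71,606 × 200%/3⌋ = $47,737, capped at $42,006. Book value $29,600.

$29,600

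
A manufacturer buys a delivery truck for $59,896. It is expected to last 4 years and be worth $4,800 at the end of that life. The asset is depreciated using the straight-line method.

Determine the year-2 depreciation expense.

$13,774

Depreciable base = $59,896 − $4,800 = $55,096.
Annual expense = $55,096 / 4 = $13,774.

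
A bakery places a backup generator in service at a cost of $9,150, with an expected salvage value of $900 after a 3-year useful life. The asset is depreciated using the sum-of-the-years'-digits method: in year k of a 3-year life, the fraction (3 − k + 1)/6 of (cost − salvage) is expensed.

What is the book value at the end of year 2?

$2,275

Depreciable base = $9,150 − $900 = $8,250.
Sum of the years' digits = 3+2+1 = 6.
Year 1: $8,250 × 3/6 = $4,125. Book value $5,025.
Year 2: $8,250 × 2/6 = $2,750. Book value $2,275.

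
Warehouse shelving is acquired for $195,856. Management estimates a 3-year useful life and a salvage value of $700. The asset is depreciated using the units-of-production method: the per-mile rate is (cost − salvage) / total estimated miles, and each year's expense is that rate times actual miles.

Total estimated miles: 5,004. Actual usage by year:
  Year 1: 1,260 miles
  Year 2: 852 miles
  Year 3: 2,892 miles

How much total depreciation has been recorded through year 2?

$82,368

Depreciable base = $195,856 − $700 = $195,156.
Rate = $195,156 / 5,004 miles = $39 per mile.
Year 1: 1,260 × $39 = $49,140. Book value $146,716.
Year 2: 852 × $39 = $33,228. Book value $113,488.
Accumulated through year 2 = $195,856 − $113,488 = $82,368.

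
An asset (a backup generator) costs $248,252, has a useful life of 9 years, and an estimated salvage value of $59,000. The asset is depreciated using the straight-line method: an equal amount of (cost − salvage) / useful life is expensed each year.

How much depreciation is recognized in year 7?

$21,028

Depreciable base = $248,252 − $59,000 = $189,252.
Annual expense = $189,252 / 9 = $21,028.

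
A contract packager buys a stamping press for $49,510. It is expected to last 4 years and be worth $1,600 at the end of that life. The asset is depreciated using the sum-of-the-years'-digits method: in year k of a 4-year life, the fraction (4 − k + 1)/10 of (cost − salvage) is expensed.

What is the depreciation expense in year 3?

Depreciable base = $49,510 − $1,600 = $47,910.
Sum of the years' digits = 4+3+2+1 = 10.
Year 1: $47,910 × 4/10 = $19,164. Book value $30,346.
Year 2: $47,910 × 3/10 = $14,373. Book value $15,973.
Year 3: $47,910 × 2/10 = $9,582. Book value $6,391.

$9,582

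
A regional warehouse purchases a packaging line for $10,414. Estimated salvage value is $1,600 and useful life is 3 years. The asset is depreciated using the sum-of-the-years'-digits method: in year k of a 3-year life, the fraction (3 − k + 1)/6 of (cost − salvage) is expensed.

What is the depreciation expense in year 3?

$1,469

Depreciable base = $10,414 − $1,600 = $8,814.
Sum of the years' digits = 3+2+1 = 6.
Year 1: $8,814 × 3/6 = $4,407. Book value $6,007.
Year 2: $8,814 × 2/6 = $2,938. Book value $3,069.
Year 3: $8,814 × 1/6 = $1,469. Book value $1,600.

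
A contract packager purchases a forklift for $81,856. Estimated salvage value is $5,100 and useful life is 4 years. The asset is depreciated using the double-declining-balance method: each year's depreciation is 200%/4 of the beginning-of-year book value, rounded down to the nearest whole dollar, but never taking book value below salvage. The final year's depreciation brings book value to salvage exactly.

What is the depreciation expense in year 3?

$10,232

Depreciable base = $81,856 − $5,100 = $76,756.
Year 1: ⌊$81,856 × 200%/4⌋ = $40,928. Book value $40,928.
Year 2: ⌊$40,928 × 200%/4⌋ = $20,464. Book value $20,464.
Year 3: ⌊$20,464 × 200%/4⌋ = $10,232. Book value $10,232.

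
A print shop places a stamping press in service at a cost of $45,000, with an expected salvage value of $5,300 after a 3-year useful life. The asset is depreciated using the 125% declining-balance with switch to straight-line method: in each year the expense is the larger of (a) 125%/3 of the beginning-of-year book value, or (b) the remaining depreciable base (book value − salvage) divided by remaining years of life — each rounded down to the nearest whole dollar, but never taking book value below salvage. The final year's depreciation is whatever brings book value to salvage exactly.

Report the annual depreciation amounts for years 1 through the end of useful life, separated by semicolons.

Depreciable base = $45,000 − $5,300 = $39,700.
Year 1: DB = ⌊$45,000 × 125%/3⌋ = $18,750; SL = ⌊$39,700/3⌋ = $13,233 → take DB $18,750. Book value $26,250.
Year 2: DB = ⌊$26,250 × 125%/3⌋ = $10,937; SL = ⌊$20,950/2⌋ = $10,475 → take DB $10,937. Book value $15,313.
Year 3 (final): $15,313 − $5,300 = $10,013. Book value $5,300.

$18,750; $10,937; $10,013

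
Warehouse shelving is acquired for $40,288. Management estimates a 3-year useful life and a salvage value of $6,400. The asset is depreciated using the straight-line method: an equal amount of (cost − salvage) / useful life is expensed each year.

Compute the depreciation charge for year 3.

Depreciable base = $40,288 − $6,400 = $33,888.
Annual expense = $33,888 / 3 = $11,296.

$11,296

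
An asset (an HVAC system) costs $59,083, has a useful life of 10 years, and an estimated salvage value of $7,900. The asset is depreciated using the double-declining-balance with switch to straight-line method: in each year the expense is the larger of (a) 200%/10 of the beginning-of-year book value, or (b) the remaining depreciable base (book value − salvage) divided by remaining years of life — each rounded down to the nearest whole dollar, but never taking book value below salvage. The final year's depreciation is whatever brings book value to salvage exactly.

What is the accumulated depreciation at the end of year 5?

$39,721

Depreciable base = $59,083 − $7,900 = $51,183.
Year 1: DB = ⌊$59,083 × 200%/10⌋ = $11,816; SL = ⌊$51,183/10⌋ = $5,118 → take DB $11,816. Book value $47,267.
Year 2: DB = ⌊$47,267 × 200%/10⌋ = $9,453; SL = ⌊$39,367/9⌋ = $4,374 → take DB $9,453. Book value $37,814.
Year 3: DB = ⌊$37,814 × 200%/10⌋ = $7,562; SL = ⌊$29,914/8⌋ = $3,739 → take DB $7,562. Book value $30,252.
Year 4: DB = ⌊$30,252 × 200%/10⌋ = $6,050; SL = ⌊$22,352/7⌋ = $3,193 → take DB $6,050. Book value $24,202.
Year 5: DB = ⌊$24,202 × 200%/10⌋ = $4,840; SL = ⌊$16,302/6⌋ = $2,717 → take DB $4,840. Book value $19,362.
Accumulated through year 5 = $59,083 − $19,362 = $39,721.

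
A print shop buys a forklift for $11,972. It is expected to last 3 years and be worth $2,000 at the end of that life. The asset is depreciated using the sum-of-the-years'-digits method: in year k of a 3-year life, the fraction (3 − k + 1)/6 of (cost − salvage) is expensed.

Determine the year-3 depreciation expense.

Depreciable base = $11,972 − $2,000 = $9,972.
Sum of the years' digits = 3+2+1 = 6.
Year 1: $9,972 × 3/6 = $4,986. Book value $6,986.
Year 2: $9,972 × 2/6 = $3,324. Book value $3,662.
Year 3: $9,972 × 1/6 = $1,662. Book value $2,000.

$1,662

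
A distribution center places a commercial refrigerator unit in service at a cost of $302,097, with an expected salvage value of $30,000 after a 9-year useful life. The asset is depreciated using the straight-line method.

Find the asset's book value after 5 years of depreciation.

$150,932

Depreciable base = $302,097 − $30,000 = $272,097.
Annual expense = $272,097 / 9 = $30,233.
End of year 1: book value $271,864.
End of year 2: book value $241,631.
End of year 3: book value $211,398.
End of year 4: book value $181,165.
End of year 5: book value $150,932.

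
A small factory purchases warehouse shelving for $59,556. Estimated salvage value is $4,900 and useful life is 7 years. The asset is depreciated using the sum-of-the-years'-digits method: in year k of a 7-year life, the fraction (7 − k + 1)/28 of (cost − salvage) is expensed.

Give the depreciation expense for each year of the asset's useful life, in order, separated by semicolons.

Depreciable base = $59,556 − $4,900 = $54,656.
Sum of the years' digits = 7+6+5+4+3+2+1 = 28.
Year 1: $54,656 × 7/28 = $13,664. Book value $45,892.
Year 2: $54,656 × 6/28 = $11,712. Book value $34,180.
Year 3: $54,656 × 5/28 = $9,760. Book value $24,420.
Year 4: $54,656 × 4/28 = $7,808. Book value $16,612.
Year 5: $54,656 × 3/28 = $5,856. Book value $10,756.
Year 6: $54,656 × 2/28 = $3,904. Book value $6,852.
Year 7: $54,656 × 1/28 = $1,952. Book value $4,900.

$13,664; $11,712; $9,760; $7,808; $5,856; $3,904; $1,952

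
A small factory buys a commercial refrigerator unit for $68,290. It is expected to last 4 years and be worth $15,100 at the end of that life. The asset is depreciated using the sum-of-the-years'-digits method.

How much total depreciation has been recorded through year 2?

Depreciable base = $68,290 − $15,100 = $53,190.
Sum of the years' digits = 4+3+2+1 = 10.
Year 1: $53,190 × 4/10 = $21,276. Book value $47,014.
Year 2: $53,190 × 3/10 = $15,957. Book value $31,057.
Accumulated through year 2 = $68,290 − $31,057 = $37,233.

$37,233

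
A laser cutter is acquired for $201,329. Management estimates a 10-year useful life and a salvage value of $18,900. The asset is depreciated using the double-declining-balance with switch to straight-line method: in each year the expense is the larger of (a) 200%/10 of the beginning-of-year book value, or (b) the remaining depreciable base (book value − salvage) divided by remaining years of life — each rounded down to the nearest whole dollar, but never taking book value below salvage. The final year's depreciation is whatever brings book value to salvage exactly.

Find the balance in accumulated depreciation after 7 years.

$159,105

Depreciable base = $201,329 − $18,900 = $182,429.
Year 1: DB = ⌊$201,329 × 200%/10⌋ = $40,265; SL = ⌊$182,429/10⌋ = $18,242 → take DB $40,265. Book value $161,064.
Year 2: DB = ⌊$161,064 × 200%/10⌋ = $32,212; SL = ⌊$142,164/9⌋ = $15,796 → take DB $32,212. Book value $128,852.
Year 3: DB = ⌊$128,852 × 200%/10⌋ = $25,770; SL = ⌊$109,952/8⌋ = $13,744 → take DB $25,770. Book value $103,082.
Year 4: DB = ⌊$103,082 × 200%/10⌋ = $20,616; SL = ⌊$84,182/7⌋ = $12,026 → take DB $20,616. Book value $82,466.
Year 5: DB = ⌊$82,466 × 200%/10⌋ = $16,493; SL = ⌊$63,566/6⌋ = $10,594 → take DB $16,493. Book value $65,973.
Year 6: DB = ⌊$65,973 × 200%/10⌋ = $13,194; SL = ⌊$47,073/5⌋ = $9,414 → take DB $13,194. Book value $52,779.
Year 7: DB = ⌊$52,779 × 200%/10⌋ = $10,555; SL = ⌊$33,879/4⌋ = $8,469 → take DB $10,555. Book value $42,224.
Accumulated through year 7 = $201,329 − $42,224 = $159,105.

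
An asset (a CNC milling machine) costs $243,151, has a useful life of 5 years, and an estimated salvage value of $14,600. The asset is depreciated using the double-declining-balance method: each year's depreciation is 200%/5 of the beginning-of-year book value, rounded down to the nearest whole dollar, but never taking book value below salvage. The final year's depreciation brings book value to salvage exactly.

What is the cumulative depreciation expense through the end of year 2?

Depreciable base = $243,151 − $14,600 = $228,551.
Year 1: ⌊$243,151 × 200%/5⌋ = $97,260. Book value $145,891.
Year 2: ⌊$145,891 × 200%/5⌋ = $58,356. Book value $87,535.
Accumulated through year 2 = $243,151 − $87,535 = $155,616.

$155,616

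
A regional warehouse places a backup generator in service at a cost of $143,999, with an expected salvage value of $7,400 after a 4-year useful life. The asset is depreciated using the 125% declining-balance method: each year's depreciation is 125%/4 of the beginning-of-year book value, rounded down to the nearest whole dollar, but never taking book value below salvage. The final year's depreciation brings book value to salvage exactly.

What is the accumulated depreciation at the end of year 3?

$97,205

Depreciable base = $143,999 − $7,400 = $136,599.
Year 1: ⌊$143,999 × 125%/4⌋ = $44,999. Book value $99,000.
Year 2: ⌊$99,000 × 125%/4⌋ = $30,937. Book value $68,063.
Year 3: ⌊$68,063 × 125%/4⌋ = $21,269. Book value $46,794.
Accumulated through year 3 = $143,999 − $46,794 = $97,205.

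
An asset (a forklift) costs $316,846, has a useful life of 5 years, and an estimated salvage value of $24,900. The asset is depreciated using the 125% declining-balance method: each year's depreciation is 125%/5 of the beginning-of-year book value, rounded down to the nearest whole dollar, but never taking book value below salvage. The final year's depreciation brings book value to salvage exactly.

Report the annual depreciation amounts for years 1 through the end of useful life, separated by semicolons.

Depreciable base = $316,846 − $24,900 = $291,946.
Year 1: ⌊$316,846 × 125%/5⌋ = $79,211. Book value $237,635.
Year 2: ⌊$237,635 × 125%/5⌋ = $59,408. Book value $178,227.
Year 3: ⌊$178,227 × 125%/5⌋ = $44,556. Book value $133,671.
Year 4: ⌊$133,671 × 125%/5⌋ = $33,417. Book value $100,254.
Year 5 (final): $100,254 − $24,900 = $75,354. Book value $24,900.

$79,211; $59,408; $44,556; $33,417; $75,354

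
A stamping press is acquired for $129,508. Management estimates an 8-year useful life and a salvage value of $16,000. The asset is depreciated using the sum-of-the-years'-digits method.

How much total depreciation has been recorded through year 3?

$66,213

Depreciable base = $129,508 − $16,000 = $113,508.
Sum of the years' digits = 8+7+6+5+4+3+2+1 = 36.
Year 1: $113,508 × 8/36 = $25,224. Book value $104,284.
Year 2: $113,508 × 7/36 = $22,071. Book value $82,213.
Year 3: $113,508 × 6/36 = $18,918. Book value $63,295.
Accumulated through year 3 = $129,508 − $63,295 = $66,213.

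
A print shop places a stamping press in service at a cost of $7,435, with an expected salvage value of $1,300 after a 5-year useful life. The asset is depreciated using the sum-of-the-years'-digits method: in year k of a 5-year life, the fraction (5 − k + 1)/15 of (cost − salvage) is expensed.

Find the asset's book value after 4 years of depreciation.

$1,709

Depreciable base = $7,435 − $1,300 = $6,135.
Sum of the years' digits = 5+4+3+2+1 = 15.
Year 1: $6,135 × 5/15 = $2,045. Book value $5,390.
Year 2: $6,135 × 4/15 = $1,636. Book value $3,754.
Year 3: $6,135 × 3/15 = $1,227. Book value $2,527.
Year 4: $6,135 × 2/15 = $818. Book value $1,709.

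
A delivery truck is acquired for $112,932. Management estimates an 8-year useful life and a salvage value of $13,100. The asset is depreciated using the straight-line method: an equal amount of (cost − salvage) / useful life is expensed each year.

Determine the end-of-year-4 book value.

$63,016

Depreciable base = $112,932 − $13,100 = $99,832.
Annual expense = $99,832 / 8 = $12,479.
End of year 1: book value $100,453.
End of year 2: book value $87,974.
End of year 3: book value $75,495.
End of year 4: book value $63,016.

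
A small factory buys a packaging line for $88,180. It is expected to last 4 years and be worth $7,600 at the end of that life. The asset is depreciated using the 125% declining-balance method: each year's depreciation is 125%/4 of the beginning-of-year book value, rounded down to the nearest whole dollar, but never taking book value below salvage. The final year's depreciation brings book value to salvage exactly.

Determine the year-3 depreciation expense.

Depreciable base = $88,180 − $7,600 = $80,580.
Year 1: ⌊$88,180 × 125%/4⌋ = $27,556. Book value $60,624.
Year 2: ⌊$60,624 × 125%/4⌋ = $18,945. Book value $41,679.
Year 3: ⌊$41,679 × 125%/4⌋ = $13,024. Book value $28,655.

$13,024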